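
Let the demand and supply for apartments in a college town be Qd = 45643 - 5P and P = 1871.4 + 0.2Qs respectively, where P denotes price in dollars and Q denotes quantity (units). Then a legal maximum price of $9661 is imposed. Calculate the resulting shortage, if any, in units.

Rearranging supply gives Qs = 5P - 9357. In a free market, 45643 - 5P = 5P - 9357 gives the equilibrium P* = 5500, Q* = 18143.
Since 9661 is above P* = 5500, the ceiling does not bind and the free-market outcome prevails.
Since the control does not bind, there is no shortage.

0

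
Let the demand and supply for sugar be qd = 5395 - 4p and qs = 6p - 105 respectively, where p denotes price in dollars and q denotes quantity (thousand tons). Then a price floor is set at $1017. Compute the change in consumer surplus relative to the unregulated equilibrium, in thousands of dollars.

Equilibrium: 5395 - 4p = 6p - 105, so 5500 = 10p and p* = 550, q* = 3195.
Because the floor (1017) lies above the market-clearing price, it is binding.
At p = 1017: qd = 5395 - 4·1017 = 1327 and qs = 6·1017 - 105 = 5997.
Consumer surplus without the control is ½ · (1348.75 - 550) · 3195 = 1276003.125.
With the floor, consumers buy 1327 units at 1017, so CS = ½ · (1348.75 - 1017) · 1327 = 220116.125.
Change in consumer surplus = 220116.125 - 1276003.125 = -1055887.

-1055887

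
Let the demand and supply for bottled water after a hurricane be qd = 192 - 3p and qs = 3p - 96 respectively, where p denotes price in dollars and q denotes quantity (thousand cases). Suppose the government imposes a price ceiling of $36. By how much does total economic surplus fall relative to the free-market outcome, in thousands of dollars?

Equilibrium: 192 - 3p = 3p - 96, so 288 = 6p and p* = 48, q* = 48.
The ceiling of 36 is below the equilibrium price 48, so it binds.
At p = 36: qd = 192 - 3·36 = 84 and qs = 3·36 - 96 = 12.
Quantity traded falls to 12. At q = 12 the demand price is (192 - 12)/3 = 60 and the supply price is (96 + 12)/3 = 36.
Deadweight loss = ½ · (60 - 36) · (48 - 12) = ½ · 24 · 36 = 432.

432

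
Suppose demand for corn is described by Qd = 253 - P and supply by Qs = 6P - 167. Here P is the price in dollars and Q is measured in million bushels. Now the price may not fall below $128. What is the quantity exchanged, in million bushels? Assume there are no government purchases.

125

Setting quantity demanded equal to quantity supplied, 253 - P = 6P - 167, gives P* = 60 and Q* = 193.
Since 128 > 60, the floor is binding.
At P = 128: Qd = 253 - 128 = 125 and Qs = 6·128 - 167 = 601.
The quantity actually transacted is the short side, demand: 125.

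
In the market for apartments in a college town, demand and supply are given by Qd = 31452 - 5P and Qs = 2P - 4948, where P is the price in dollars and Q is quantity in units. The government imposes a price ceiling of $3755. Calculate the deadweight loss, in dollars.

Equilibrium: 31452 - 5P = 2P - 4948, so 36400 = 7P and P* = 5200, Q* = 5452.
The ceiling of 3755 is below the equilibrium price 5200, so it binds.
At P = 3755: Qd = 31452 - 5·3755 = 12677 and Qs = 2·3755 - 4948 = 2562.
Quantity traded falls to 2562. At Q = 2562 the demand price is (31452 - 2562)/5 = 5778 and the supply price is (4948 + 2562)/2 = 3755.
Deadweight loss = ½ · (5778 - 3755) · (5452 - 2562) = ½ · 2023 · 2890 = 2923235.

2923235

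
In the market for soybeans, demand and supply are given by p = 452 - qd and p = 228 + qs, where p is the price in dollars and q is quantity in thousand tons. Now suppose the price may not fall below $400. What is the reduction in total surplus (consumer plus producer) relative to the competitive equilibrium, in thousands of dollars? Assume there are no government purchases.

3600

Rearranging demand gives qd = 452 - p; rearranging supply gives qs = p - 228. Equilibrium: 452 - p = p - 228, so 680 = 2p and p* = 340, q* = 112.
Since 400 > 340, the floor is binding.
At p = 400: qd = 452 - 400 = 52 and qs = 400 - 228 = 172.
Quantity traded falls to 52. At q = 52 the demand price is 452 - 52 = 400 and the supply price is 228 + 52 = 280.
Deadweight loss = ½ · (400 - 280) · (112 - 52) = ½ · 120 · 60 = 3600.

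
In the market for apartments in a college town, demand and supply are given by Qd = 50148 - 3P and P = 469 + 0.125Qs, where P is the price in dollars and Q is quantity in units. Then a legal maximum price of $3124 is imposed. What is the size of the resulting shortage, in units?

Rearranging supply gives Qs = 8P - 3752. Equilibrium: 50148 - 3P = 8P - 3752, so 53900 = 11P and P* = 4900, Q* = 35448.
Because the ceiling (3124) lies below the market-clearing price, it is binding.
At P = 3124: Qd = 50148 - 3·3124 = 40776 and Qs = 8·3124 - 3752 = 21240.
Shortage = Qd - Qs = 40776 - 21240 = 19536.

19536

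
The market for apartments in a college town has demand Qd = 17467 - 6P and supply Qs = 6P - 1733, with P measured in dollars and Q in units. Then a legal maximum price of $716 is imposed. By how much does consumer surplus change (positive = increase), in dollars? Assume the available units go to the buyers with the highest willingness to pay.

In a free market, 17467 - 6P = 6P - 1733 gives the equilibrium P* = 1600, Q* = 7867.
Because the ceiling (716) lies below the market-clearing price, it is binding.
At P = 716: Qd = 17467 - 6·716 = 13171 and Qs = 6·716 - 1733 = 2563.
Consumer surplus without the control is ½ · (17467/6 - 1600) · 7867 = 61889689/12.
With the ceiling, 2563 units are sold at 716 (assume they go to the highest-value buyers). The demand price at Q = 2563 is 2484, so CS = ½ · [(17467/6 - 716) + (2484 - 716)] · 2563 = 60945577/12.
Change in consumer surplus = 60945577/12 - 61889689/12 = -78676.

-78676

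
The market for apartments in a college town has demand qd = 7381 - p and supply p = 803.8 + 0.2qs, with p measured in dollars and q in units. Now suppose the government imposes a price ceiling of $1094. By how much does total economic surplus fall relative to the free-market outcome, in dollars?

9744540

Rearranging supply gives qs = 5p - 4019. Equilibrium: 7381 - p = 5p - 4019, so 11400 = 6p and p* = 1900, q* = 5481.
Since 1094 < 1900, the ceiling is binding.
At p = 1094: qd = 7381 - 1094 = 6287 and qs = 5·1094 - 4019 = 1451.
Quantity traded falls to 1451. At q = 1451 the demand price is 7381 - 1451 = 5930 and the supply price is (4019 + 1451)/5 = 1094.
Deadweight loss = ½ · (5930 - 1094) · (5481 - 1451) = ½ · 4836 · 4030 = 9744540.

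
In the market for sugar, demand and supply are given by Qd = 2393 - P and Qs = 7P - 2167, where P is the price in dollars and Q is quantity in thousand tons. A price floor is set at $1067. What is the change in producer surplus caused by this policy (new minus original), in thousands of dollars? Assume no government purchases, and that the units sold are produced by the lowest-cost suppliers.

Equilibrium: 2393 - P = 7P - 2167, so 4560 = 8P and P* = 570, Q* = 1823.
Since 1067 > 570, the floor is binding.
At P = 1067: Qd = 2393 - 1067 = 1326 and Qs = 7·1067 - 2167 = 5302.
Producer surplus without the control is ½ · (570 - 2167/7) · 1823 = 3323329/14.
With the floor, 1326 units are sold at 1067. The supply price at Q = 1326 is 499, so PS = ½ · [(1067 - 2167/7) + (1067 - 499)] · 1326 = 6151314/7.
Change in producer surplus = 6151314/7 - 3323329/14 = 641378.5.

641378.5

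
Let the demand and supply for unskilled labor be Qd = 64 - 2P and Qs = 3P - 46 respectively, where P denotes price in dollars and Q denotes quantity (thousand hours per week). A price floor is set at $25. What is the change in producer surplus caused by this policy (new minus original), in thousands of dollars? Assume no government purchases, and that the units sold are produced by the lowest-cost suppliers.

36

Without the control the market clears where 64 - 2P = 3P - 46, i.e. P* = 22 and Q* = 20.
Because the floor (25) lies above the market-clearing price, it is binding.
At P = 25: Qd = 64 - 2·25 = 14 and Qs = 3·25 - 46 = 29.
Producer surplus without the control is ½ · (22 - 46/3) · 20 = 200/3.
With the floor, 14 units are sold at 25. The supply price at Q = 14 is 20, so PS = ½ · [(25 - 46/3) + (25 - 20)] · 14 = 308/3.
Change in producer surplus = 308/3 - 200/3 = 36.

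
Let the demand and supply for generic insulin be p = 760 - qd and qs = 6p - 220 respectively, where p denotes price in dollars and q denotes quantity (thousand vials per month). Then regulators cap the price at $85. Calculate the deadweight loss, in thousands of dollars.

63525

Rearranging demand gives qd = 760 - p. Equilibrium: 760 - p = 6p - 220, so 980 = 7p and p* = 140, q* = 620.
The ceiling of 85 is below the equilibrium price 140, so it binds.
At p = 85: qd = 760 - 85 = 675 and qs = 6·85 - 220 = 290.
Quantity traded falls to 290. At q = 290 the demand price is 760 - 290 = 470 and the supply price is (220 + 290)/6 = 85.
Deadweight loss = ½ · (470 - 85) · (620 - 290) = ½ · 385 · 330 = 63525.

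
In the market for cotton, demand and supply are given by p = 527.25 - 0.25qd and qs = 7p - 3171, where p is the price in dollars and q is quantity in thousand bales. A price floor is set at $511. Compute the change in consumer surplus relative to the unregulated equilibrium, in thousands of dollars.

Rearranging demand gives qd = 2109 - 4p. Setting quantity demanded equal to quantity supplied, 2109 - 4p = 7p - 3171, gives p* = 480 and q* = 189.
Since 511 > 480, the floor is binding.
At p = 511: qd = 2109 - 4·511 = 65 and qs = 7·511 - 3171 = 406.
Consumer surplus without the control is ½ · (527.25 - 480) · 189 = 4465.125.
With the floor, consumers buy 65 units at 511, so CS = ½ · (527.25 - 511) · 65 = 528.125.
Change in consumer surplus = 528.125 - 4465.125 = -3937.

-3937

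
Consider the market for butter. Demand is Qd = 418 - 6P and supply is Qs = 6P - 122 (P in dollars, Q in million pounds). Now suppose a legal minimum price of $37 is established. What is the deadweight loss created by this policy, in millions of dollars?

0

Setting quantity demanded equal to quantity supplied, 418 - 6P = 6P - 122, gives P* = 45 and Q* = 148.
The floor of 37 is below the equilibrium price 45, so it is not binding; the market clears at P* = 45, Q* = 148.
Since the control does not bind, no trades are prevented and deadweight loss is zero.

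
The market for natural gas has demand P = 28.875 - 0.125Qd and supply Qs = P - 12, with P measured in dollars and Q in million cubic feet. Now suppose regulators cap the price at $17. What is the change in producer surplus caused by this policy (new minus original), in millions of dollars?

-100

Rearranging demand gives Qd = 231 - 8P. In a free market, 231 - 8P = P - 12 gives the equilibrium P* = 27, Q* = 15.
Because the ceiling (17) lies below the market-clearing price, it is binding.
At P = 17: Qd = 231 - 8·17 = 95 and Qs = 17 - 12 = 5.
Producer surplus without the control is ½ · (27 - 12) · 15 = 112.5.
With the ceiling, producers sell 5 units at 17, so PS = ½ · (17 - 12) · 5 = 12.5.
Change in producer surplus = 12.5 - 112.5 = -100.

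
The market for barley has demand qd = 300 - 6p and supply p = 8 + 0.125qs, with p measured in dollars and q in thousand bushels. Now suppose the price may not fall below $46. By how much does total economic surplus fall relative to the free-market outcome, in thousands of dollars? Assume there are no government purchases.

Rearranging supply gives qs = 8p - 64. Setting quantity demanded equal to quantity supplied, 300 - 6p = 8p - 64, gives p* = 26 and q* = 144.
Since 46 > 26, the floor is binding.
At p = 46: qd = 300 - 6·46 = 24 and qs = 8·46 - 64 = 304.
Quantity traded falls to 24. At q = 24 the demand price is (300 - 24)/6 = 46 and the supply price is (64 + 24)/8 = 11.
Deadweight loss = ½ · (46 - 11) · (144 - 24) = ½ · 35 · 120 = 2100.

2100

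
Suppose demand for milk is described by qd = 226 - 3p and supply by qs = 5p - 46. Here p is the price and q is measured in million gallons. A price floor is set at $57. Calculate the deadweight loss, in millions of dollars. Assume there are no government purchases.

Setting quantity demanded equal to quantity supplied, 226 - 3p = 5p - 46, gives p* = 34 and q* = 124.
Since 57 > 34, the floor is binding.
At p = 57: qd = 226 - 3·57 = 55 and qs = 5·57 - 46 = 239.
Quantity traded falls to 55. At q = 55 the demand price is (226 - 55)/3 = 57 and the supply price is (46 + 55)/5 = 20.2.
Deadweight loss = ½ · (57 - 20.2) · (124 - 55) = ½ · 36.8 · 69 = 1269.6.

1269.6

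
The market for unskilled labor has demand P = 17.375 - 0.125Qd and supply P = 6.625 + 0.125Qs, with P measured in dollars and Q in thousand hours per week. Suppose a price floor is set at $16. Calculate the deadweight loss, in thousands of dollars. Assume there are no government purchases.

128

Rearranging demand gives Qd = 139 - 8P; rearranging supply gives Qs = 8P - 53. In a free market, 139 - 8P = 8P - 53 gives the equilibrium P* = 12, Q* = 43.
Because the floor (16) lies above the market-clearing price, it is binding.
At P = 16: Qd = 139 - 8·16 = 11 and Qs = 8·16 - 53 = 75.
Quantity traded falls to 11. At Q = 11 the demand price is (139 - 11)/8 = 16 and the supply price is (53 + 11)/8 = 8.
Deadweight loss = ½ · (16 - 8) · (43 - 11) = ½ · 8 · 32 = 128.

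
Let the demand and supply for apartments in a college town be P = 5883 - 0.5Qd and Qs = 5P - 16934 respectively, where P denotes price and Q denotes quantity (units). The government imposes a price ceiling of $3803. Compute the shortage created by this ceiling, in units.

Rearranging demand gives Qd = 11766 - 2P. Setting quantity demanded equal to quantity supplied, 11766 - 2P = 5P - 16934, gives P* = 4100 and Q* = 3566.
Since 3803 < 4100, the ceiling is binding.
At P = 3803: Qd = 11766 - 2·3803 = 4160 and Qs = 5·3803 - 16934 = 2081.
Shortage = Qd - Qs = 4160 - 2081 = 2079.

2079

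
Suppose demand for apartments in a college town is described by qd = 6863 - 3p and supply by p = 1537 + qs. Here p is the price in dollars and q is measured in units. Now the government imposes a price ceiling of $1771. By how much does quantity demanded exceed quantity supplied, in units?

Rearranging supply gives qs = p - 1537. Setting quantity demanded equal to quantity supplied, 6863 - 3p = p - 1537, gives p* = 2100 and q* = 563.
The ceiling of 1771 is below the equilibrium price 2100, so it binds.
At p = 1771: qd = 6863 - 3·1771 = 1550 and qs = 1771 - 1537 = 234.
Shortage = qd - qs = 1550 - 234 = 1316.

1316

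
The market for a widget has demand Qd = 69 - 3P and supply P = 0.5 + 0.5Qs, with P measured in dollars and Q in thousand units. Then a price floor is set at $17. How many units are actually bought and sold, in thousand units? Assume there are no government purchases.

18

Rearranging supply gives Qs = 2P - 1. In a free market, 69 - 3P = 2P - 1 gives the equilibrium P* = 14, Q* = 27.
Because the floor (17) lies above the market-clearing price, it is binding.
At P = 17: Qd = 69 - 3·17 = 18 and Qs = 2·17 - 1 = 33.
The quantity actually transacted is the short side, demand: 18.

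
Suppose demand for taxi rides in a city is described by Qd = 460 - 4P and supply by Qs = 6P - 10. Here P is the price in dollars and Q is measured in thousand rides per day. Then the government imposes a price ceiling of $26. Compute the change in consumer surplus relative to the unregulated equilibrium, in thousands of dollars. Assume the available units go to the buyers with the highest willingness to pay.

Without the control the market clears where 460 - 4P = 6P - 10, i.e. P* = 47 and Q* = 272.
Since 26 < 47, the ceiling is binding.
At P = 26: Qd = 460 - 4·26 = 356 and Qs = 6·26 - 10 = 146.
Consumer surplus without the control is ½ · (115 - 47) · 272 = 9248.
With the ceiling, 146 units are sold at 26 (assume they go to the highest-value buyers). The demand price at Q = 146 is 78.5, so CS = ½ · [(115 - 26) + (78.5 - 26)] · 146 = 10329.5.
Change in consumer surplus = 10329.5 - 9248 = 1081.5.

1081.5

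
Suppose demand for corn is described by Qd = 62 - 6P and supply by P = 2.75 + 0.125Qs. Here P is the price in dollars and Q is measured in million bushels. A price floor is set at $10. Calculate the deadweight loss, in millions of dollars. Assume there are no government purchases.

Rearranging supply gives Qs = 8P - 22. Setting quantity demanded equal to quantity supplied, 62 - 6P = 8P - 22, gives P* = 6 and Q* = 26.
Since 10 > 6, the floor is binding.
At P = 10: Qd = 62 - 6·10 = 2 and Qs = 8·10 - 22 = 58.
Quantity traded falls to 2. At Q = 2 the demand price is (62 - 2)/6 = 10 and the supply price is (22 + 2)/8 = 3.
Deadweight loss = ½ · (10 - 3) · (26 - 2) = ½ · 7 · 24 = 84.

84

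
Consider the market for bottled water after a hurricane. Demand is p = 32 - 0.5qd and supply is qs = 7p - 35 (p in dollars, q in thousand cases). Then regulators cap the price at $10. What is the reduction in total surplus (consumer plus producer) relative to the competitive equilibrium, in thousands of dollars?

15.75

Rearranging demand gives qd = 64 - 2p. Without the control the market clears where 64 - 2p = 7p - 35, i.e. p* = 11 and q* = 42.
Since 10 < 11, the ceiling is binding.
At p = 10: qd = 64 - 2·10 = 44 and qs = 7·10 - 35 = 35.
Quantity traded falls to 35. At q = 35 the demand price is (64 - 35)/2 = 14.5 and the supply price is (35 + 35)/7 = 10.
Deadweight loss = ½ · (14.5 - 10) · (42 - 35) = ½ · 4.5 · 7 = 15.75.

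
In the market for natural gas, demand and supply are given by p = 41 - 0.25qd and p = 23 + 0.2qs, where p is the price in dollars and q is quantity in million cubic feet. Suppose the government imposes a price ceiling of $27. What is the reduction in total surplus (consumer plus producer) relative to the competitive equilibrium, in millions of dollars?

90

Rearranging demand gives qd = 164 - 4p; rearranging supply gives qs = 5p - 115. Setting quantity demanded equal to quantity supplied, 164 - 4p = 5p - 115, gives p* = 31 and q* = 40.
The ceiling of 27 is below the equilibrium price 31, so it binds.
At p = 27: qd = 164 - 4·27 = 56 and qs = 5·27 - 115 = 20.
Quantity traded falls to 20. At q = 20 the demand price is (164 - 20)/4 = 36 and the supply price is (115 + 20)/5 = 27.
Deadweight loss = ½ · (36 - 27) · (40 - 20) = ½ · 9 · 20 = 90.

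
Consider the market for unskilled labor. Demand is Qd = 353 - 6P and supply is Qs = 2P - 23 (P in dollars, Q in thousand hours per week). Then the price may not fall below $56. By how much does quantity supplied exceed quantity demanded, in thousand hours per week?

In a free market, 353 - 6P = 2P - 23 gives the equilibrium P* = 47, Q* = 71.
The floor of 56 is above the equilibrium price 47, so it binds.
At P = 56: Qd = 353 - 6·56 = 17 and Qs = 2·56 - 23 = 89.
Surplus = Qs - Qd = 89 - 17 = 72.

72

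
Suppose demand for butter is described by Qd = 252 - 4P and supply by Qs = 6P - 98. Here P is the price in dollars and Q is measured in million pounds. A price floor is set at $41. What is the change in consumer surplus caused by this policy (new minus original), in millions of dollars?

Without the control the market clears where 252 - 4P = 6P - 98, i.e. P* = 35 and Q* = 112.
Because the floor (41) lies above the market-clearing price, it is binding.
At P = 41: Qd = 252 - 4·41 = 88 and Qs = 6·41 - 98 = 148.
Consumer surplus without the control is ½ · (63 - 35) · 112 = 1568.
With the floor, consumers buy 88 units at 41, so CS = ½ · (63 - 41) · 88 = 968.
Change in consumer surplus = 968 - 1568 = -600.

-600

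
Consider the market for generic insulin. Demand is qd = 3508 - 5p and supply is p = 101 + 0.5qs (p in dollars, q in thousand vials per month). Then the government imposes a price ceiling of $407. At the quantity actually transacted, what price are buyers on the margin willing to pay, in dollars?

579.2

Rearranging supply gives qs = 2p - 202. Equilibrium: 3508 - 5p = 2p - 202, so 3710 = 7p and p* = 530, q* = 858.
Since 407 < 530, the ceiling is binding.
At p = 407: qd = 3508 - 5·407 = 1473 and qs = 2·407 - 202 = 612.
Only 612 units reach the market. On the demand curve, the marginal buyer's willingness to pay at q = 612 is (3508 - 612)/5 = 579.2.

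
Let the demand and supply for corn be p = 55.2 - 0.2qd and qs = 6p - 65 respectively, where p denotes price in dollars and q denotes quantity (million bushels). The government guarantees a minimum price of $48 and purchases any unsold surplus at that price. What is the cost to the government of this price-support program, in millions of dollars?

8976

Rearranging demand gives qd = 276 - 5p. Equilibrium: 276 - 5p = 6p - 65, so 341 = 11p and p* = 31, q* = 121.
Since 48 > 31, the floor is binding.
At p = 48: qd = 276 - 5·48 = 36 and qs = 6·48 - 65 = 223.
Surplus = qs - qd = 187.
Government expenditure = surplus × support price = 187 × 48 = 8976.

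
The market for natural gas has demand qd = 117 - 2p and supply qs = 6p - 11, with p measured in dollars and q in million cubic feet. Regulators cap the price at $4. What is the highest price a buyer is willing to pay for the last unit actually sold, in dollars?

52

Setting quantity demanded equal to quantity supplied, 117 - 2p = 6p - 11, gives p* = 16 and q* = 85.
Because the ceiling (4) lies below the market-clearing price, it is binding.
At p = 4: qd = 117 - 2·4 = 109 and qs = 6·4 - 11 = 13.
Only 13 units reach the market. On the demand curve, the marginal buyer's willingness to pay at q = 13 is (117 - 13)/2 = 52.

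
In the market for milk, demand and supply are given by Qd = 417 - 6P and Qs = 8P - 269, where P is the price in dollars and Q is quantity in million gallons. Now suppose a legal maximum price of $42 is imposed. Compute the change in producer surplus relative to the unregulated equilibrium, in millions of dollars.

In a free market, 417 - 6P = 8P - 269 gives the equilibrium P* = 49, Q* = 123.
Because the ceiling (42) lies below the market-clearing price, it is binding.
At P = 42: Qd = 417 - 6·42 = 165 and Qs = 8·42 - 269 = 67.
Producer surplus without the control is ½ · (49 - 33.625) · 123 = 945.5625.
With the ceiling, producers sell 67 units at 42, so PS = ½ · (42 - 33.625) · 67 = 280.5625.
Change in producer surplus = 280.5625 - 945.5625 = -665.

-665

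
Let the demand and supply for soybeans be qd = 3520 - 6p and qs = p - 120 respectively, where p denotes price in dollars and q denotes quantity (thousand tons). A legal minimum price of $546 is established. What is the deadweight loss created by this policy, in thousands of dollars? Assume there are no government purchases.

Equilibrium: 3520 - 6p = p - 120, so 3640 = 7p and p* = 520, q* = 400.
Since 546 > 520, the floor is binding.
At p = 546: qd = 3520 - 6·546 = 244 and qs = 546 - 120 = 426.
Quantity traded falls to 244. At q = 244 the demand price is (3520 - 244)/6 = 546 and the supply price is 120 + 244 = 364.
Deadweight loss = ½ · (546 - 364) · (400 - 244) = ½ · 182 · 156 = 14196.

14196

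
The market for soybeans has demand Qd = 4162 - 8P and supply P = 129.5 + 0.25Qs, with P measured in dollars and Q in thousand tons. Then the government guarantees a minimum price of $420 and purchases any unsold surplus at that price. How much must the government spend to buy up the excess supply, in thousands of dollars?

151200

Rearranging supply gives Qs = 4P - 518. Equilibrium: 4162 - 8P = 4P - 518, so 4680 = 12P and P* = 390, Q* = 1042.
The floor of 420 is above the equilibrium price 390, so it binds.
At P = 420: Qd = 4162 - 8·420 = 802 and Qs = 4·420 - 518 = 1162.
Surplus = Qs - Qd = 360.
Government expenditure = surplus × support price = 360 × 420 = 151200.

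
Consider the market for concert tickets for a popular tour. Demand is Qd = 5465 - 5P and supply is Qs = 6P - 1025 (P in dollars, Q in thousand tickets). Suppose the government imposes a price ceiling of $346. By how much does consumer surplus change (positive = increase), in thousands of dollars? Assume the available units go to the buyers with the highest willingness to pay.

42114.4

Setting quantity demanded equal to quantity supplied, 5465 - 5P = 6P - 1025, gives P* = 590 and Q* = 2515.
Because the ceiling (346) lies below the market-clearing price, it is binding.
At P = 346: Qd = 5465 - 5·346 = 3735 and Qs = 6·346 - 1025 = 1051.
Consumer surplus without the control is ½ · (1093 - 590) · 2515 = 632522.5.
With the ceiling, 1051 units are sold at 346 (assume they go to the highest-value buyers). The demand price at Q = 1051 is 882.8, so CS = ½ · [(1093 - 346) + (882.8 - 346)] · 1051 = 674636.9.
Change in consumer surplus = 674636.9 - 632522.5 = 42114.4.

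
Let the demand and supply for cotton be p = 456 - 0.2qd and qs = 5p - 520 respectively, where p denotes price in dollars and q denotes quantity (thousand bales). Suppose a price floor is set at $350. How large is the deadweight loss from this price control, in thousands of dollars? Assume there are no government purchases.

24500

Rearranging demand gives qd = 2280 - 5p. Equilibrium: 2280 - 5p = 5p - 520, so 2800 = 10p and p* = 280, q* = 880.
The floor of 350 is above the equilibrium price 280, so it binds.
At p = 350: qd = 2280 - 5·350 = 530 and qs = 5·350 - 520 = 1230.
Quantity traded falls to 530. At q = 530 the demand price is (2280 - 530)/5 = 350 and the supply price is (520 + 530)/5 = 210.
Deadweight loss = ½ · (350 - 210) · (880 - 530) = ½ · 140 · 350 = 24500.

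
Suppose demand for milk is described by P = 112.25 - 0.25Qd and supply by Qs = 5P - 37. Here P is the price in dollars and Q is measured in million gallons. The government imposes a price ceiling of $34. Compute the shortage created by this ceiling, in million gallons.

180

Rearranging demand gives Qd = 449 - 4P. Equilibrium: 449 - 4P = 5P - 37, so 486 = 9P and P* = 54, Q* = 233.
Since 34 < 54, the ceiling is binding.
At P = 34: Qd = 449 - 4·34 = 313 and Qs = 5·34 - 37 = 133.
Shortage = Qd - Qs = 313 - 133 = 180.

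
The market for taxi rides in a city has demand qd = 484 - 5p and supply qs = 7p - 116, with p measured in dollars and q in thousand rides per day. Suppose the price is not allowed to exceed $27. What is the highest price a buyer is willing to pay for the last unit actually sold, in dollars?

Without the control the market clears where 484 - 5p = 7p - 116, i.e. p* = 50 and q* = 234.
Since 27 < 50, the ceiling is binding.
At p = 27: qd = 484 - 5·27 = 349 and qs = 7·27 - 116 = 73.
Only 73 units reach the market. On the demand curve, the marginal buyer's willingness to pay at q = 73 is (484 - 73)/5 = 82.2.

82.2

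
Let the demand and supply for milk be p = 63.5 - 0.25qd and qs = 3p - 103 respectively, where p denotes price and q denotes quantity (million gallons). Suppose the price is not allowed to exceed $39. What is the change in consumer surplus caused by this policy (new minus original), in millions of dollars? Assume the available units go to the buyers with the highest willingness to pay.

Rearranging demand gives qd = 254 - 4p. In a free market, 254 - 4p = 3p - 103 gives the equilibrium p* = 51, q* = 50.
Since 39 < 51, the ceiling is binding.
At p = 39: qd = 254 - 4·39 = 98 and qs = 3·39 - 103 = 14.
Consumer surplus without the control is ½ · (63.5 - 51) · 50 = 312.5.
With the ceiling, 14 units are sold at 39 (assume they go to the highest-value buyers). The demand price at q = 14 is 60, so CS = ½ · [(63.5 - 39) + (60 - 39)] · 14 = 318.5.
Change in consumer surplus = 318.5 - 312.5 = 6.

6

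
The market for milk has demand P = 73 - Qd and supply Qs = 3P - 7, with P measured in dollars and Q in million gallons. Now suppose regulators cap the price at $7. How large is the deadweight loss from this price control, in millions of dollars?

1014

Rearranging demand gives Qd = 73 - P. In a free market, 73 - P = 3P - 7 gives the equilibrium P* = 20, Q* = 53.
Because the ceiling (7) lies below the market-clearing price, it is binding.
At P = 7: Qd = 73 - 7 = 66 and Qs = 3·7 - 7 = 14.
Quantity traded falls to 14. At Q = 14 the demand price is 73 - 14 = 59 and the supply price is (7 + 14)/3 = 7.
Deadweight loss = ½ · (59 - 7) · (53 - 14) = ½ · 52 · 39 = 1014.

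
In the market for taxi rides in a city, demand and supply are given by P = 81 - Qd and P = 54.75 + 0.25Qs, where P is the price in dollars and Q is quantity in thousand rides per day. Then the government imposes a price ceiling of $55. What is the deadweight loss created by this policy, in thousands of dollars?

Rearranging demand gives Qd = 81 - P; rearranging supply gives Qs = 4P - 219. Without the control the market clears where 81 - P = 4P - 219, i.e. P* = 60 and Q* = 21.
The ceiling of 55 is below the equilibrium price 60, so it binds.
At P = 55: Qd = 81 - 55 = 26 and Qs = 4·55 - 219 = 1.
Quantity traded falls to 1. At Q = 1 the demand price is 81 - 1 = 80 and the supply price is (219 + 1)/4 = 55.
Deadweight loss = ½ · (80 - 55) · (21 - 1) = ½ · 25 · 20 = 250.

250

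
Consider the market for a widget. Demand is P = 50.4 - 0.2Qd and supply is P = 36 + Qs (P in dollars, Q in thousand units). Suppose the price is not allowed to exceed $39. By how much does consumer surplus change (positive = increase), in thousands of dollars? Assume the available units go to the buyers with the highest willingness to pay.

Rearranging demand gives Qd = 252 - 5P; rearranging supply gives Qs = P - 36. Without the control the market clears where 252 - 5P = P - 36, i.e. P* = 48 and Q* = 12.
Since 39 < 48, the ceiling is binding.
At P = 39: Qd = 252 - 5·39 = 57 and Qs = 39 - 36 = 3.
Consumer surplus without the control is ½ · (50.4 - 48) · 12 = 14.4.
With the ceiling, 3 units are sold at 39 (assume they go to the highest-value buyers). The demand price at Q = 3 is 49.8, so CS = ½ · [(50.4 - 39) + (49.8 - 39)] · 3 = 33.3.
Change in consumer surplus = 33.3 - 14.4 = 18.9.

18.9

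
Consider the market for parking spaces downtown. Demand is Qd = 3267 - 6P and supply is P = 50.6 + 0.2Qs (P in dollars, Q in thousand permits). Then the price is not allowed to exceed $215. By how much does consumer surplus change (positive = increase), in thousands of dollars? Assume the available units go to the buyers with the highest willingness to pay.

63341.25

Rearranging supply gives Qs = 5P - 253. Equilibrium: 3267 - 6P = 5P - 253, so 3520 = 11P and P* = 320, Q* = 1347.
Because the ceiling (215) lies below the market-clearing price, it is binding.
At P = 215: Qd = 3267 - 6·215 = 1977 and Qs = 5·215 - 253 = 822.
Consumer surplus without the control is ½ · (544.5 - 320) · 1347 = 151200.75.
With the ceiling, 822 units are sold at 215 (assume they go to the highest-value buyers). The demand price at Q = 822 is 407.5, so CS = ½ · [(544.5 - 215) + (407.5 - 215)] · 822 = 214542.
Change in consumer surplus = 214542 - 151200.75 = 63341.25.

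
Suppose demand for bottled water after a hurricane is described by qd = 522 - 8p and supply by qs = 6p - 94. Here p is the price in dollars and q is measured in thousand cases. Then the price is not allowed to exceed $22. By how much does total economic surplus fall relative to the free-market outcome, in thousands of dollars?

Setting quantity demanded equal to quantity supplied, 522 - 8p = 6p - 94, gives p* = 44 and q* = 170.
Because the ceiling (22) lies below the market-clearing price, it is binding.
At p = 22: qd = 522 - 8·22 = 346 and qs = 6·22 - 94 = 38.
Quantity traded falls to 38. At q = 38 the demand price is (522 - 38)/8 = 60.5 and the supply price is (94 + 38)/6 = 22.
Deadweight loss = ½ · (60.5 - 22) · (170 - 38) = ½ · 38.5 · 132 = 2541.

2541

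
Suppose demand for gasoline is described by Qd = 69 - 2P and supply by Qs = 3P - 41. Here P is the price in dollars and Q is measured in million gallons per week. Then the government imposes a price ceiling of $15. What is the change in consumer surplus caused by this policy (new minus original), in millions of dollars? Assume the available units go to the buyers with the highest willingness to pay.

Without the control the market clears where 69 - 2P = 3P - 41, i.e. P* = 22 and Q* = 25.
The ceiling of 15 is below the equilibrium price 22, so it binds.
At P = 15: Qd = 69 - 2·15 = 39 and Qs = 3·15 - 41 = 4.
Consumer surplus without the control is ½ · (34.5 - 22) · 25 = 156.25.
With the ceiling, 4 units are sold at 15 (assume they go to the highest-value buyers). The demand price at Q = 4 is 32.5, so CS = ½ · [(34.5 - 15) + (32.5 - 15)] · 4 = 74.
Change in consumer surplus = 74 - 156.25 = -82.25.

-82.25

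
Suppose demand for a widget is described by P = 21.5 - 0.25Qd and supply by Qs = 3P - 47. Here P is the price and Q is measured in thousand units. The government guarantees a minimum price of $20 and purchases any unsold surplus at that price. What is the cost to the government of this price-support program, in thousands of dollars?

Rearranging demand gives Qd = 86 - 4P. In a free market, 86 - 4P = 3P - 47 gives the equilibrium P* = 19, Q* = 10.
Since 20 > 19, the floor is binding.
At P = 20: Qd = 86 - 4·20 = 6 and Qs = 3·20 - 47 = 13.
Surplus = Qs - Qd = 7.
Government expenditure = surplus × support price = 7 × 20 = 140.

140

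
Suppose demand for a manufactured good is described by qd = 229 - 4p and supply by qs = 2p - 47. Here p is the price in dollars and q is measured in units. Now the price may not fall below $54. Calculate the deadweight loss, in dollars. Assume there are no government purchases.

In a free market, 229 - 4p = 2p - 47 gives the equilibrium p* = 46, q* = 45.
Since 54 > 46, the floor is binding.
At p = 54: qd = 229 - 4·54 = 13 and qs = 2·54 - 47 = 61.
Quantity traded falls to 13. At q = 13 the demand price is (229 - 13)/4 = 54 and the supply price is (47 + 13)/2 = 30.
Deadweight loss = ½ · (54 - 30) · (45 - 13) = ½ · 24 · 32 = 384.

384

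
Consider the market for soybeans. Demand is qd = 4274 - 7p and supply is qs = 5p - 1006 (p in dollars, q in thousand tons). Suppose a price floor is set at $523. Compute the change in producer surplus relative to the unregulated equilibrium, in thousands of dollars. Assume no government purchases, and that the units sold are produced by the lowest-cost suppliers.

Equilibrium: 4274 - 7p = 5p - 1006, so 5280 = 12p and p* = 440, q* = 1194.
Since 523 > 440, the floor is binding.
At p = 523: qd = 4274 - 7·523 = 613 and qs = 5·523 - 1006 = 1609.
Producer surplus without the control is ½ · (440 - 201.2) · 1194 = 142563.6.
With the floor, 613 units are sold at 523. The supply price at q = 613 is 323.8, so PS = ½ · [(523 - 201.2) + (523 - 323.8)] · 613 = 159686.5.
Change in producer surplus = 159686.5 - 142563.6 = 17122.9.

17122.9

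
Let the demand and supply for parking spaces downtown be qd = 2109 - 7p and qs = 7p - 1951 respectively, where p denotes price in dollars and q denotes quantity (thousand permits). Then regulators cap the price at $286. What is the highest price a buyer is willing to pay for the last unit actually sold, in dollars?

In a free market, 2109 - 7p = 7p - 1951 gives the equilibrium p* = 290, q* = 79.
Because the ceiling (286) lies below the market-clearing price, it is binding.
At p = 286: qd = 2109 - 7·286 = 107 and qs = 7·286 - 1951 = 51.
Only 51 units reach the market. On the demand curve, the marginal buyer's willingness to pay at q = 51 is (2109 - 51)/7 = 294.

294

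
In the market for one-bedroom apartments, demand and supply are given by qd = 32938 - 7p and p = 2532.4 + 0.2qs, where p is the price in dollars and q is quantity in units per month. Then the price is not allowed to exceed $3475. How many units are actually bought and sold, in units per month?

4713

Rearranging supply gives qs = 5p - 12662. Setting quantity demanded equal to quantity supplied, 32938 - 7p = 5p - 12662, gives p* = 3800 and q* = 6338.
Because the ceiling (3475) lies below the market-clearing price, it is binding.
At p = 3475: qd = 32938 - 7·3475 = 8613 and qs = 5·3475 - 12662 = 4713.
The quantity actually transacted is the short side, supply: 4713.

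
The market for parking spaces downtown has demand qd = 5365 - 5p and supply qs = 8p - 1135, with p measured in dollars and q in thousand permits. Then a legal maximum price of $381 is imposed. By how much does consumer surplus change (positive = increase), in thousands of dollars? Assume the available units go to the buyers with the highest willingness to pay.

Without the control the market clears where 5365 - 5p = 8p - 1135, i.e. p* = 500 and q* = 2865.
Since 381 < 500, the ceiling is binding.
At p = 381: qd = 5365 - 5·381 = 3460 and qs = 8·381 - 1135 = 1913.
Consumer surplus without the control is ½ · (1073 - 500) · 2865 = 820822.5.
With the ceiling, 1913 units are sold at 381 (assume they go to the highest-value buyers). The demand price at q = 1913 is 690.4, so CS = ½ · [(1073 - 381) + (690.4 - 381)] · 1913 = 957839.1.
Change in consumer surplus = 957839.1 - 820822.5 = 137016.6.

137016.6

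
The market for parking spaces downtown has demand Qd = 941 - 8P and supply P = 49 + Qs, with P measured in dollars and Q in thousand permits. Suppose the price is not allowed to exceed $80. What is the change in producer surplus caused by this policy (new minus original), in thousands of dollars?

-1380

Rearranging supply gives Qs = P - 49. Equilibrium: 941 - 8P = P - 49, so 990 = 9P and P* = 110, Q* = 61.
Since 80 < 110, the ceiling is binding.
At P = 80: Qd = 941 - 8·80 = 301 and Qs = 80 - 49 = 31.
Producer surplus without the control is ½ · (110 - 49) · 61 = 1860.5.
With the ceiling, producers sell 31 units at 80, so PS = ½ · (80 - 49) · 31 = 480.5.
Change in producer surplus = 480.5 - 1860.5 = -1380.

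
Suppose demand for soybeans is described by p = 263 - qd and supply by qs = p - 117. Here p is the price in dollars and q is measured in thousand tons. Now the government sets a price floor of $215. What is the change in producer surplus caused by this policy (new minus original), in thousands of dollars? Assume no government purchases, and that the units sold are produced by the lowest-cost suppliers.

887.5

Rearranging demand gives qd = 263 - p. Equilibrium: 263 - p = p - 117, so 380 = 2p and p* = 190, q* = 73.
The floor of 215 is above the equilibrium price 190, so it binds.
At p = 215: qd = 263 - 215 = 48 and qs = 215 - 117 = 98.
Producer surplus without the control is ½ · (190 - 117) · 73 = 2664.5.
With the floor, 48 units are sold at 215. The supply price at q = 48 is 165, so PS = ½ · [(215 - 117) + (215 - 165)] · 48 = 3552.
Change in producer surplus = 3552 - 2664.5 = 887.5.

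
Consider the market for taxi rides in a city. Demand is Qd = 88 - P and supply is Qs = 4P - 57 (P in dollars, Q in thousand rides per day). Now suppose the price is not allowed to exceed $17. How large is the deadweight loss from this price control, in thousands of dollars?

Without the control the market clears where 88 - P = 4P - 57, i.e. P* = 29 and Q* = 59.
Since 17 < 29, the ceiling is binding.
At P = 17: Qd = 88 - 17 = 71 and Qs = 4·17 - 57 = 11.
Quantity traded falls to 11. At Q = 11 the demand price is 88 - 11 = 77 and the supply price is (57 + 11)/4 = 17.
Deadweight loss = ½ · (77 - 17) · (59 - 11) = ½ · 60 · 48 = 1440.

1440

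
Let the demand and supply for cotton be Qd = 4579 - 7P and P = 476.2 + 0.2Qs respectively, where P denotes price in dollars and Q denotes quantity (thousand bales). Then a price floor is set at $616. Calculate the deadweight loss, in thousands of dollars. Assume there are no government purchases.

10886.4

Rearranging supply gives Qs = 5P - 2381. Equilibrium: 4579 - 7P = 5P - 2381, so 6960 = 12P and P* = 580, Q* = 519.
Since 616 > 580, the floor is binding.
At P = 616: Qd = 4579 - 7·616 = 267 and Qs = 5·616 - 2381 = 699.
Quantity traded falls to 267. At Q = 267 the demand price is (4579 - 267)/7 = 616 and the supply price is (2381 + 267)/5 = 529.6.
Deadweight loss = ½ · (616 - 529.6) · (519 - 267) = ½ · 86.4 · 252 = 10886.4.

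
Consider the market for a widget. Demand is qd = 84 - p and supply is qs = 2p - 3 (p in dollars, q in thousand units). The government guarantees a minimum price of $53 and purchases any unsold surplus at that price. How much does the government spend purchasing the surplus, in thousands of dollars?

3816

Equilibrium: 84 - p = 2p - 3, so 87 = 3p and p* = 29, q* = 55.
Since 53 > 29, the floor is binding.
At p = 53: qd = 84 - 53 = 31 and qs = 2·53 - 3 = 103.
Surplus = qs - qd = 72.
Government expenditure = surplus × support price = 72 × 53 = 3816.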